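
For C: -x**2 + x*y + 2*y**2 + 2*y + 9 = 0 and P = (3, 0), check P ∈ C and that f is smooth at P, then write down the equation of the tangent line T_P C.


Tangent line at P: -6*x + 5*y + 18 = 0.

Step 1: f(3, 0) = 0, so P lies on C.
Step 2: partial derivatives
  f_x(x, y) = -2*x + y, f_y(x, y) = x + 4*y + 2.
  f_x(P) = -6, f_y(P) = 5 (gradient nonzero, so P is smooth).
Step 3: tangent line at P: -6·(x − 3) + 5·(y − 0) = 0.
Expanding: -6*x + 5*y + 18 = 0.


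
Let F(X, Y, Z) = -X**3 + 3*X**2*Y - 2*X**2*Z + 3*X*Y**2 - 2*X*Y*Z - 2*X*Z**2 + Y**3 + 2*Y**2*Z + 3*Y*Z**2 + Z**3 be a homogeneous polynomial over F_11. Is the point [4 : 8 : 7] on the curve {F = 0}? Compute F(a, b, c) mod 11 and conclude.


F(4,8,7) ≡ 3 (mod 11); P is NOT on the curve.

Evaluate F(4, 8, 7) term-by-term (mod 11).
  -X**3 ↦ -1·64·1·1 = -64
  3*X**2*Y ↦ 3·16·8·1 = 384
  -2*X**2*Z ↦ -2·16·1·7 = -224
  3*X*Y**2 ↦ 3·4·64·1 = 768
  -2*X*Y*Z ↦ -2·4·8·7 = -448
  -2*X*Z**2 ↦ -2·4·1·49 = -392
  Y**3 ↦ 1·1·512·1 = 512
  2*Y**2*Z ↦ 2·1·64·7 = 896
  3*Y*Z**2 ↦ 3·1·8·49 = 1176
  Z**3 ↦ 1·1·1·343 = 343
Sum: F(4, 8, 7) = (-64) + (384) + (-224) + (768) + (-448) + (-392) + (512) + (896) + (1176) + (343) = 2951.
Reducing mod 11: 2951 ≡ 3 (mod 11).
Since F(a, b, c) ≡ 3 ≠ 0 (mod 11), P does NOT lie on the curve.


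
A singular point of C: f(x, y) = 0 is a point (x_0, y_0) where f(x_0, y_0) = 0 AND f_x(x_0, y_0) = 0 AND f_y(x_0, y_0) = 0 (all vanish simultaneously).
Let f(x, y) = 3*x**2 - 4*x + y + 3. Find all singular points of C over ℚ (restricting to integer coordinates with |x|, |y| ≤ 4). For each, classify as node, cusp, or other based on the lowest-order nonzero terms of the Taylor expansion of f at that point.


No singular points in the scanned grid; C is smooth there.

Compute partial derivatives:
  f_x = 6*x - 4.
  f_y = 1.
f_y = 1 is a nonzero constant, so f_y never vanishes: no point (x, y) can satisfy f = f_x = f_y = 0. In particular no (x, y) ∈ {−4, ..., 4}² is singular; the curve is smooth.


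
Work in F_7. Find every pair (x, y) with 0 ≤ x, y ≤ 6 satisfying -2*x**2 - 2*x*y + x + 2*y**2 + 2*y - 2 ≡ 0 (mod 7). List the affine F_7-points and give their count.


Affine F_7-points: {(6, 6)}; count = 1.

For each of the 49 pairs (x, y) ∈ F_7², evaluate f(x, y) mod 7. Record the zeros.
  x = 0: [0↦5, 1↦2, 2↦3, 3↦1, 4↦3, 5↦2, 6↦5]  zeros at y ∈ ∅
  x = 1: [0↦4, 1↦6, 2↦5, 3↦1, 4↦1, 5↦5, 6↦6]  zeros at y ∈ ∅
  x = 2: [0↦6, 1↦6, 2↦3, 3↦4, 4↦2, 5↦4, 6↦3]  zeros at y ∈ ∅
  x = 3: [0↦4, 1↦2, 2↦4, 3↦3, 4↦6, 5↦6, 6↦3]  zeros at y ∈ ∅
  x = 4: [0↦5, 1↦1, 2↦1, 3↦5, 4↦6, 5↦4, 6↦6]  zeros at y ∈ ∅
  x = 5: [0↦2, 1↦3, 2↦1, 3↦3, 4↦2, 5↦5, 6↦5]  zeros at y ∈ ∅
  x = 6: [0↦2, 1↦1, 2↦4, 3↦4, 4↦1, 5↦2, 6↦0]  zeros at y ∈ {6}
Collecting zeros: affine points = {(6, 6)}.
Total count |C(F_7)_aff| = 1.


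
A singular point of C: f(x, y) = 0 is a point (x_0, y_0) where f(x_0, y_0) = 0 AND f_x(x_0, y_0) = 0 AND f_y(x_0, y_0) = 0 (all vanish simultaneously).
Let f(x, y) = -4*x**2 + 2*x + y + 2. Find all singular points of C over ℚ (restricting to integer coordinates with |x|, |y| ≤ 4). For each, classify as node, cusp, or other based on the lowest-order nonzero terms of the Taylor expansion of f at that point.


No singular points in the scanned grid; C is smooth there.

Compute partial derivatives:
  f_x = 2 - 8*x.
  f_y = 1.
f_y = 1 is a nonzero constant, so f_y never vanishes: no point (x, y) can satisfy f = f_x = f_y = 0. In particular no (x, y) ∈ {−4, ..., 4}² is singular; the curve is smooth.


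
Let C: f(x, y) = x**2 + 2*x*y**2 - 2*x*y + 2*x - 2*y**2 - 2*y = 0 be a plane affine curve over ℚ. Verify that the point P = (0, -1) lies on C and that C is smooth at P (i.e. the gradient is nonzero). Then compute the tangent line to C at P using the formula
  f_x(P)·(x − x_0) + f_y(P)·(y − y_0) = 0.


Tangent line at P: 6*x + 2*y + 2 = 0.

Step 1: f(0, -1) = 0, so P lies on C.
Step 2: partial derivatives
  f_x(x, y) = 2*x + 2*y**2 - 2*y + 2, f_y(x, y) = 4*x*y - 2*x - 4*y - 2.
  f_x(P) = 6, f_y(P) = 2 (gradient nonzero, so P is smooth).
Step 3: tangent line at P: 6·(x − 0) + 2·(y − -1) = 0.
Expanding: 6*x + 2*y + 2 = 0.


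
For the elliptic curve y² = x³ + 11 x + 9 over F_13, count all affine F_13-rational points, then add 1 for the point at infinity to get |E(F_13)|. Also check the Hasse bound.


Affine points = {(0, 3), (0, 10), (2, 0), (3, 2), (3, 11), (4, 0), (7, 0), (10, 1), (10, 12), (12, 6), (12, 7)}; affine count = 11; |E(F_13)| = 12.

Discriminant check: Δ ∝ 4a³ + 27b² = 4·11³ + 27·9² = 4·1331 + 27·81 ≡ 10 (mod 13). Nonzero ⇒ E is nonsingular.
For each x ∈ F_13, compute rhs = x³ + 11·x + 9 mod 13, then count y ∈ F_13 with y² ≡ rhs.
  x = 0: rhs = 9, matching y values: 3, 10 (2 points).
  x = 1: rhs = 8, matching y values: none (0 points).
  x = 2: rhs = 0, matching y values: 0 (1 points).
  x = 3: rhs = 4, matching y values: 2, 11 (2 points).
  x = 4: rhs = 0, matching y values: 0 (1 points).
  x = 5: rhs = 7, matching y values: none (0 points).
  x = 6: rhs = 5, matching y values: none (0 points).
  x = 7: rhs = 0, matching y values: 0 (1 points).
  x = 8: rhs = 11, matching y values: none (0 points).
  x = 9: rhs = 5, matching y values: none (0 points).
  x = 10: rhs = 1, matching y values: 1, 12 (2 points).
  x = 11: rhs = 5, matching y values: none (0 points).
  x = 12: rhs = 10, matching y values: 6, 7 (2 points).
Total affine count: 11.
Full point count |E(F_13)| = 11 + 1 = 12.
Hasse bound: |12 − (13+1)| = |-2| = 2 ≤ 2√13 ≈ 7.2111 ✓.


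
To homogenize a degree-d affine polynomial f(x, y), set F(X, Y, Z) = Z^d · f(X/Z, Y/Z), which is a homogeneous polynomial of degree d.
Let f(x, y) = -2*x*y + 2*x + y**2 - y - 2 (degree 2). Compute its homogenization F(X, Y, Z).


F(X, Y, Z) = -2*X*Y + 2*X*Z + Y**2 - Y*Z - 2*Z**2

deg(f) = 2.
Substitute x = X/Z, y = Y/Z into f, then multiply by Z^2.
  monomial -2·x^1·y^1 ↦ -2·X^1·Y^1·Z^0.
  monomial 2·x^1·y^0 ↦ 2·X^1·Y^0·Z^1.
  monomial 1·x^0·y^2 ↦ 1·X^0·Y^2·Z^0.
  monomial -1·x^0·y^1 ↦ -1·X^0·Y^1·Z^1.
  monomial -2·x^0·y^0 ↦ -2·X^0·Y^0·Z^2.
Collecting: F(X, Y, Z) = -2*X*Y + 2*X*Z + Y**2 - Y*Z - 2*Z**2.


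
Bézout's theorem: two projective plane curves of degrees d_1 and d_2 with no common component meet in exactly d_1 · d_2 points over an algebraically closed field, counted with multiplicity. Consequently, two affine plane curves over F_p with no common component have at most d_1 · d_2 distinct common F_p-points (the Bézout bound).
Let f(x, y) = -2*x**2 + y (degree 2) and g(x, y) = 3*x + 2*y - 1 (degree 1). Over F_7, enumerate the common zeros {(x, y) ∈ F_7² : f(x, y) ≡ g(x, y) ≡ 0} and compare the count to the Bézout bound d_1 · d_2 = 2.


Common zeros: {(2, 1), (6, 2)}; count = 2; Bézout bound = 2.

deg(f) = 2, deg(g) = 1, so Bézout bound = 2.
Scan x ∈ F_7. For each x, list the y ∈ F_7 with f(x, y) ≡ 0 and those with g(x, y) ≡ 0 (mod 7); the common zeros in that column are the intersection.
  x = 0: f ≡ 0 at y ∈ {0}; g ≡ 0 at y ∈ {4}; common: ∅.
  x = 1: f ≡ 0 at y ∈ {2}; g ≡ 0 at y ∈ {6}; common: ∅.
  x = 2: f ≡ 0 at y ∈ {1}; g ≡ 0 at y ∈ {1}; common: {1}.
  x = 3: f ≡ 0 at y ∈ {4}; g ≡ 0 at y ∈ {3}; common: ∅.
  x = 4: f ≡ 0 at y ∈ {4}; g ≡ 0 at y ∈ {5}; common: ∅.
  x = 5: f ≡ 0 at y ∈ {1}; g ≡ 0 at y ∈ {0}; common: ∅.
  x = 6: f ≡ 0 at y ∈ {2}; g ≡ 0 at y ∈ {2}; common: {2}.
Collecting: common zeros = {(2, 1), (6, 2)}, so the count is 2.
Comparison with the Bézout bound: 2 ≤ 2 = deg(f)·deg(g), as expected for curves with no common component (the bound is attained).


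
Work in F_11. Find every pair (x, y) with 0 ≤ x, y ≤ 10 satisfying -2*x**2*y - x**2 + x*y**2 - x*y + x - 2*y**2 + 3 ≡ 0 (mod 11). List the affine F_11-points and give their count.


Affine F_11-points: {(2, 10), (4, 3), (4, 4), (6, 4), (6, 10), (8, 3), (8, 5)}; count = 7.

For each of the 121 pairs (x, y) ∈ F_11², evaluate f(x, y) mod 11. Record the zeros.
  x = 0: [0↦3, 1↦1, 2↦6, 3↦7, 4↦4, 5↦8, 6↦8, 7↦4, 8↦7, 9↦6, 10↦1]  zeros at y ∈ ∅
  x = 1: [0↦3, 1↦10, 2↦4, 3↦7, 4↦8, 5↦7, 6↦4, 7↦10, 8↦3, 9↦5, 10↦5]  zeros at y ∈ ∅
  x = 2: [0↦1, 1↦2, 2↦3, 3↦4, 4↦5, 5↦6, 6↦7, 7↦8, 8↦9, 9↦10, 10↦0]  zeros at y ∈ {10}
  x = 3: [0↦8, 1↦10, 2↦3, 3↦9, 4↦6, 5↦5, 6↦6, 7↦9, 8↦3, 9↦10, 10↦8]  zeros at y ∈ ∅
  x = 4: [0↦2, 1↦1, 2↦4, 3↦0, 4↦0, 5↦4, 6↦1, 7↦2, 8↦7, 9↦5, 10↦7]  zeros at y ∈ {3, 4}
  x = 5: [0↦5, 1↦8, 2↦6, 3↦10, 4↦9, 5↦3, 6↦3, 7↦9, 8↦10, 9↦6, 10↦8]  zeros at y ∈ ∅
  x = 6: [0↦6, 1↦9, 2↦9, 3↦6, 4↦0, 5↦2, 6↦1, 7↦8, 8↦1, 9↦2, 10↦0]  zeros at y ∈ {4, 10}
  x = 7: [0↦5, 1↦4, 2↦2, 3↦10, 4↦6, 5↦1, 6↦6, 7↦10, 8↦2, 9↦4, 10↦5]  zeros at y ∈ ∅
  x = 8: [0↦2, 1↦4, 2↦7, 3↦0, 4↦5, 5↦0, 6↦7, 7↦4, 8↦2, 9↦1, 10↦1]  zeros at y ∈ {3, 5}
  x = 9: [0↦8, 1↦9, 2↦2, 3↦9, 4↦8, 5↦10, 6↦4, 7↦1, 8↦1, 9↦4, 10↦10]  zeros at y ∈ ∅
  x = 10: [0↦1, 1↦8, 2↦9, 3↦4, 4↦4, 5↦9, 6↦8, 7↦1, 8↦10, 9↦2, 10↦10]  zeros at y ∈ ∅
Collecting zeros: affine points = {(2, 10), (4, 3), (4, 4), (6, 4), (6, 10), (8, 3), (8, 5)}.
Total count |C(F_11)_aff| = 7.


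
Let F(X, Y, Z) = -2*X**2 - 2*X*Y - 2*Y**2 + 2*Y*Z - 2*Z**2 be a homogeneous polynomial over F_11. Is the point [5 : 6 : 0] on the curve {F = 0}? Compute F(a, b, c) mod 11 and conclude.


F(5,6,0) ≡ 5 (mod 11); P is NOT on the curve.

Evaluate F(5, 6, 0) term-by-term (mod 11).
  -2*X**2 ↦ -2·25·1·1 = -50
  -2*X*Y ↦ -2·5·6·1 = -60
  -2*Y**2 ↦ -2·1·36·1 = -72
  2*Y*Z ↦ 2·1·6·0 = 0
  -2*Z**2 ↦ -2·1·1·0 = 0
Sum: F(5, 6, 0) = (-50) + (-60) + (-72) + (0) + (0) = -182.
Reducing mod 11: -182 ≡ 5 (mod 11).
Since F(a, b, c) ≡ 5 ≠ 0 (mod 11), P does NOT lie on the curve.


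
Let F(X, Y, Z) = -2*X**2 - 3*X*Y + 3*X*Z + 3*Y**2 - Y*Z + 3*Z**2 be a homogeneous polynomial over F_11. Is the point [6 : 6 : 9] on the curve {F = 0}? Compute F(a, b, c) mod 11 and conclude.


F(6,6,9) ≡ 4 (mod 11); P is NOT on the curve.

Evaluate F(6, 6, 9) term-by-term (mod 11).
  -2*X**2 ↦ -2·36·1·1 = -72
  -3*X*Y ↦ -3·6·6·1 = -108
  3*X*Z ↦ 3·6·1·9 = 162
  3*Y**2 ↦ 3·1·36·1 = 108
  -Y*Z ↦ -1·1·6·9 = -54
  3*Z**2 ↦ 3·1·1·81 = 243
Sum: F(6, 6, 9) = (-72) + (-108) + (162) + (108) + (-54) + (243) = 279.
Reducing mod 11: 279 ≡ 4 (mod 11).
Since F(a, b, c) ≡ 4 ≠ 0 (mod 11), P does NOT lie on the curve.


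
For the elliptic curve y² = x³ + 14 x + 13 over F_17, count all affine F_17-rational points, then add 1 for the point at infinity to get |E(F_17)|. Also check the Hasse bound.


Affine points = {(0, 8), (0, 9), (2, 7), (2, 10), (5, 2), (5, 15), (8, 5), (8, 12), (9, 1), (9, 16), (11, 6), (11, 11), (16, 7), (16, 10)}; affine count = 14; |E(F_17)| = 15.

Discriminant check: Δ ∝ 4a³ + 27b² = 4·14³ + 27·13² = 4·2744 + 27·169 ≡ 1 (mod 17). Nonzero ⇒ E is nonsingular.
For each x ∈ F_17, compute rhs = x³ + 14·x + 13 mod 17, then count y ∈ F_17 with y² ≡ rhs.
  x = 0: rhs = 13, matching y values: 8, 9 (2 points).
  x = 1: rhs = 11, matching y values: none (0 points).
  x = 2: rhs = 15, matching y values: 7, 10 (2 points).
  x = 3: rhs = 14, matching y values: none (0 points).
  x = 4: rhs = 14, matching y values: none (0 points).
  x = 5: rhs = 4, matching y values: 2, 15 (2 points).
  x = 6: rhs = 7, matching y values: none (0 points).
  x = 7: rhs = 12, matching y values: none (0 points).
  x = 8: rhs = 8, matching y values: 5, 12 (2 points).
  x = 9: rhs = 1, matching y values: 1, 16 (2 points).
  x = 10: rhs = 14, matching y values: none (0 points).
  x = 11: rhs = 2, matching y values: 6, 11 (2 points).
  x = 12: rhs = 5, matching y values: none (0 points).
  x = 13: rhs = 12, matching y values: none (0 points).
  x = 14: rhs = 12, matching y values: none (0 points).
  x = 15: rhs = 11, matching y values: none (0 points).
  x = 16: rhs = 15, matching y values: 7, 10 (2 points).
Total affine count: 14.
Full point count |E(F_17)| = 14 + 1 = 15.
Hasse bound: |15 − (17+1)| = |-3| = 3 ≤ 2√17 ≈ 8.2462 ✓.


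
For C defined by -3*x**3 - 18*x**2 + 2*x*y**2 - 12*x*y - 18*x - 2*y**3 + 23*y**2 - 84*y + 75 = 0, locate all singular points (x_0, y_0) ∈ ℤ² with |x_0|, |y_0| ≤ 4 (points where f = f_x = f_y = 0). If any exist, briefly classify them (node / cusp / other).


Singular points: {(-2, 3)}; classification: cusp.

Compute partial derivatives:
  f_x = -9*x**2 - 36*x + 2*y**2 - 12*y - 18.
  f_y = 4*x*y - 12*x - 6*y**2 + 46*y - 84.
Scan x_0 ∈ {−4, ..., 4}. For each x_0, f_y(x_0, y) is a polynomial in y; find its integer roots y ∈ {−4, ..., 4}, then test f_x and f at those candidates.
  x = -4: f_y(-4, y) = -6*y**2 + 30*y - 36; vanishes at y ∈ {2, 3}. (-4, 2): f_x = -34 ≠ 0; (-4, 3): f_x = -36 ≠ 0.
  x = -3: f_y(-3, y) = -6*y**2 + 34*y - 48; vanishes at y ∈ {3}. (-3, 3): f_x = -9 ≠ 0.
  x = -2: f_y(-2, y) = -6*y**2 + 38*y - 60; vanishes at y ∈ {3}. (-2, 3): f_x = 0, f = 0 — SINGULAR.
  x = -1: f_y(-1, y) = -6*y**2 + 42*y - 72; vanishes at y ∈ {3, 4}. (-1, 3): f_x = -9 ≠ 0; (-1, 4): f_x = -7 ≠ 0.
  x = 0: f_y(0, y) = -6*y**2 + 46*y - 84; vanishes at y ∈ {3}. (0, 3): f_x = -36 ≠ 0.
  x = 1: f_y(1, y) = -6*y**2 + 50*y - 96; vanishes at y ∈ {3}. (1, 3): f_x = -81 ≠ 0.
  x = 2: f_y(2, y) = -6*y**2 + 54*y - 108; vanishes at y ∈ {3}. (2, 3): f_x = -144 ≠ 0.
  x = 3: f_y(3, y) = -6*y**2 + 58*y - 120; vanishes at y ∈ {3}. (3, 3): f_x = -225 ≠ 0.
  x = 4: f_y(4, y) = -6*y**2 + 62*y - 132; vanishes at y ∈ {3}. (4, 3): f_x = -324 ≠ 0.
Only singular point on the grid: (-2, 3).
Classify: substitute x = -2 + u, y = 3 + v and expand: f = -3*u**3 + 2*u*v**2 - 2*v**3 + v**2.
No constant or linear terms (consistent with a singular point). Quadratic part: v**2. Cubic part: -3*u**3 + 2*u*v**2 - 2*v**3.
The quadratic part v**2 is a perfect square, so there is a single (double) tangent line v = 0, i.e. y = 3. Restricting the cubic part to that line (v = 0) leaves -3*u**3 ≠ 0, so f is not divisible by v and the branch is v² ≈ 3*u**3 to lowest order — this is a cusp.
Classification: cusp.


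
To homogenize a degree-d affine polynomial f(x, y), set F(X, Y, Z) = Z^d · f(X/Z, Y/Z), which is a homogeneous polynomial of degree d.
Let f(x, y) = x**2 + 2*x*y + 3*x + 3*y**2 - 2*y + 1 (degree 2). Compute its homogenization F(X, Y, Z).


F(X, Y, Z) = X**2 + 2*X*Y + 3*X*Z + 3*Y**2 - 2*Y*Z + Z**2

deg(f) = 2.
Substitute x = X/Z, y = Y/Z into f, then multiply by Z^2.
  monomial 1·x^2·y^0 ↦ 1·X^2·Y^0·Z^0.
  monomial 2·x^1·y^1 ↦ 2·X^1·Y^1·Z^0.
  monomial 3·x^1·y^0 ↦ 3·X^1·Y^0·Z^1.
  monomial 3·x^0·y^2 ↦ 3·X^0·Y^2·Z^0.
  monomial -2·x^0·y^1 ↦ -2·X^0·Y^1·Z^1.
  monomial 1·x^0·y^0 ↦ 1·X^0·Y^0·Z^2.
Collecting: F(X, Y, Z) = X**2 + 2*X*Y + 3*X*Z + 3*Y**2 - 2*Y*Z + Z**2.


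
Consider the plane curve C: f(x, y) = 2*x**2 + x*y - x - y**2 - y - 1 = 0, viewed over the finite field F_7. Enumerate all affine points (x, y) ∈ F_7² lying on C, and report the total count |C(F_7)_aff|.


Affine F_7-points: {(0, 2), (0, 4), (1, 0), (2, 4), (3, 0), (3, 2)}; count = 6.

For each of the 49 pairs (x, y) ∈ F_7², evaluate f(x, y) mod 7. Record the zeros.
  x = 0: [0↦6, 1↦4, 2↦0, 3↦1, 4↦0, 5↦4, 6↦6]  zeros at y ∈ {2, 4}
  x = 1: [0↦0, 1↦6, 2↦3, 3↦5, 4↦5, 5↦3, 6↦6]  zeros at y ∈ {0}
  x = 2: [0↦5, 1↦5, 2↦3, 3↦6, 4↦0, 5↦6, 6↦3]  zeros at y ∈ {4}
  x = 3: [0↦0, 1↦1, 2↦0, 3↦4, 4↦6, 5↦6, 6↦4]  zeros at y ∈ {0, 2}
  x = 4: [0↦6, 1↦1, 2↦1, 3↦6, 4↦2, 5↦3, 6↦2]  zeros at y ∈ ∅
  x = 5: [0↦2, 1↦5, 2↦6, 3↦5, 4↦2, 5↦4, 6↦4]  zeros at y ∈ ∅
  x = 6: [0↦2, 1↦6, 2↦1, 3↦1, 4↦6, 5↦2, 6↦3]  zeros at y ∈ ∅
Collecting zeros: affine points = {(0, 2), (0, 4), (1, 0), (2, 4), (3, 0), (3, 2)}.
Total count |C(F_7)_aff| = 6.


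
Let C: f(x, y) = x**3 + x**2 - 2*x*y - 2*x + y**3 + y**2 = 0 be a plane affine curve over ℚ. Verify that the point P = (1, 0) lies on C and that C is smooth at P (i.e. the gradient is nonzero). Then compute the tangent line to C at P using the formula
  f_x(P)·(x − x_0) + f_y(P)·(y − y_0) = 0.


Tangent line at P: 3*x - 2*y - 3 = 0.

Step 1: f(1, 0) = 0, so P lies on C.
Step 2: partial derivatives
  f_x(x, y) = 3*x**2 + 2*x - 2*y - 2, f_y(x, y) = -2*x + 3*y**2 + 2*y.
  f_x(P) = 3, f_y(P) = -2 (gradient nonzero, so P is smooth).
Step 3: tangent line at P: 3·(x − 1) + -2·(y − 0) = 0.
Expanding: 3*x - 2*y - 3 = 0.


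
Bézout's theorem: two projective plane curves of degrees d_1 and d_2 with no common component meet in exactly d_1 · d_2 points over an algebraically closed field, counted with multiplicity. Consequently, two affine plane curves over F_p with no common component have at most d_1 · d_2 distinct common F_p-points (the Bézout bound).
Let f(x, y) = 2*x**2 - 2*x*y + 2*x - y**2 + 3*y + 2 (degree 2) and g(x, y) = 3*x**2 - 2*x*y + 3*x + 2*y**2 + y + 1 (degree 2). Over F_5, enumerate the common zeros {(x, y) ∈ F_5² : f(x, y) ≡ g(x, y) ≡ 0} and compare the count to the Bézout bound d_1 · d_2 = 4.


Common zeros: ∅; count = 0; Bézout bound = 4.

deg(f) = 2, deg(g) = 2, so Bézout bound = 4.
Scan x ∈ F_5. For each x, list the y ∈ F_5 with f(x, y) ≡ 0 and those with g(x, y) ≡ 0 (mod 5); the common zeros in that column are the intersection.
  x = 0: f ≡ 0 at y ∈ ∅; g ≡ 0 at y ∈ ∅; common: ∅.
  x = 1: f ≡ 0 at y ∈ {3}; g ≡ 0 at y ∈ {4}; common: ∅.
  x = 2: f ≡ 0 at y ∈ ∅; g ≡ 0 at y ∈ ∅; common: ∅.
  x = 3: f ≡ 0 at y ∈ ∅; g ≡ 0 at y ∈ {2, 3}; common: ∅.
  x = 4: f ≡ 0 at y ∈ ∅; g ≡ 0 at y ∈ {2, 4}; common: ∅.
Collecting: common zeros = ∅, so the count is 0.
Comparison with the Bézout bound: 0 ≤ 4 = deg(f)·deg(g), as expected for curves with no common component (the affine F_5-count falls short of the bound because intersections may lie at infinity, over extension fields, or carry multiplicity).


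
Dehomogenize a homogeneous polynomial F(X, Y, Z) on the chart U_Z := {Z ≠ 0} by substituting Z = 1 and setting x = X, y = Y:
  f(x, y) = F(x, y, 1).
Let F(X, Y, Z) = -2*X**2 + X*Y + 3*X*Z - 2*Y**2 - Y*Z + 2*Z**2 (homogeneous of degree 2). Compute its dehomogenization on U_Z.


f(x, y) = -2*x**2 + x*y + 3*x - 2*y**2 - y + 2

On U_Z we set Z = 1. Each monomial c·X^i·Y^j·Z^k in F becomes c·x^i·y^j·1^k = c·x^i·y^j.
Substituting Z = 1: F(X, Y, 1) = -2*x**2 + x*y + 3*x - 2*y**2 - y + 2.
Note: deg(f) ≤ deg(F) = 2; strict inequality happens when F is divisible by Z (lost terms).


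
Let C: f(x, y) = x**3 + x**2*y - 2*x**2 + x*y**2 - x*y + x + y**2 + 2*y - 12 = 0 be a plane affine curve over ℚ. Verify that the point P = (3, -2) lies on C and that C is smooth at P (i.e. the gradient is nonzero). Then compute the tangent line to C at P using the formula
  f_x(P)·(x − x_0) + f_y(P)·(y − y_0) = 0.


Tangent line at P: 10*x - 8*y - 46 = 0.

Step 1: f(3, -2) = 0, so P lies on C.
Step 2: partial derivatives
  f_x(x, y) = 3*x**2 + 2*x*y - 4*x + y**2 - y + 1, f_y(x, y) = x**2 + 2*x*y - x + 2*y + 2.
  f_x(P) = 10, f_y(P) = -8 (gradient nonzero, so P is smooth).
Step 3: tangent line at P: 10·(x − 3) + -8·(y − -2) = 0.
Expanding: 10*x - 8*y - 46 = 0.


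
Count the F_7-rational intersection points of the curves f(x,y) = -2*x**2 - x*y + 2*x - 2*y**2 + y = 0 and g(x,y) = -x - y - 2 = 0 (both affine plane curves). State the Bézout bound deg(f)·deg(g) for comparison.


Common zeros: ∅; count = 0; Bézout bound = 2.

deg(f) = 2, deg(g) = 1, so Bézout bound = 2.
Scan x ∈ F_7. For each x, list the y ∈ F_7 with f(x, y) ≡ 0 and those with g(x, y) ≡ 0 (mod 7); the common zeros in that column are the intersection.
  x = 0: f ≡ 0 at y ∈ {0, 4}; g ≡ 0 at y ∈ {5}; common: ∅.
  x = 1: f ≡ 0 at y ∈ {0}; g ≡ 0 at y ∈ {4}; common: ∅.
  x = 2: f ≡ 0 at y ∈ {1, 2}; g ≡ 0 at y ∈ {3}; common: ∅.
  x = 3: f ≡ 0 at y ∈ ∅; g ≡ 0 at y ∈ {2}; common: ∅.
  x = 4: f ≡ 0 at y ∈ ∅; g ≡ 0 at y ∈ {1}; common: ∅.
  x = 5: f ≡ 0 at y ∈ {2, 3}; g ≡ 0 at y ∈ {0}; common: ∅.
  x = 6: f ≡ 0 at y ∈ {4}; g ≡ 0 at y ∈ {6}; common: ∅.
Collecting: common zeros = ∅, so the count is 0.
Comparison with the Bézout bound: 0 ≤ 2 = deg(f)·deg(g), as expected for curves with no common component (the affine F_7-count falls short of the bound because intersections may lie at infinity, over extension fields, or carry multiplicity).


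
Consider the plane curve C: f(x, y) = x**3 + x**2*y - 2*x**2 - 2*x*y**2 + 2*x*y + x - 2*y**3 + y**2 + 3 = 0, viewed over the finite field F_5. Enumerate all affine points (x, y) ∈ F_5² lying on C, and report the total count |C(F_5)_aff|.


Affine F_5-points: {(2, 0), (3, 0), (4, 4)}; count = 3.

For each of the 25 pairs (x, y) ∈ F_5², evaluate f(x, y) mod 5. Record the zeros.
  x = 0: [0↦3, 1↦2, 2↦1, 3↦3, 4↦1]  zeros at y ∈ ∅
  x = 1: [0↦3, 1↦3, 2↦4, 3↦4, 4↦1]  zeros at y ∈ ∅
  x = 2: [0↦0, 1↦3, 2↦3, 3↦3, 4↦1]  zeros at y ∈ {0}
  x = 3: [0↦0, 1↦3, 2↦4, 3↦1, 4↦2]  zeros at y ∈ {0}
  x = 4: [0↦4, 1↦4, 2↦3, 3↦4, 4↦0]  zeros at y ∈ {4}
Collecting zeros: affine points = {(2, 0), (3, 0), (4, 4)}.
Total count |C(F_5)_aff| = 3.


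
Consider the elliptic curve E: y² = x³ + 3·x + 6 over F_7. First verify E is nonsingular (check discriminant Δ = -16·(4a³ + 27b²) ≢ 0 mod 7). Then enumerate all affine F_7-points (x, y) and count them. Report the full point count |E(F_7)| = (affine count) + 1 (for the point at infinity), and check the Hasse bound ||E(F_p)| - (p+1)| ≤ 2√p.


Affine points = {(3, 0), (6, 3), (6, 4)}; affine count = 3; |E(F_7)| = 4.

Discriminant check: Δ ∝ 4a³ + 27b² = 4·3³ + 27·6² = 4·27 + 27·36 ≡ 2 (mod 7). Nonzero ⇒ E is nonsingular.
For each x ∈ F_7, compute rhs = x³ + 3·x + 6 mod 7, then count y ∈ F_7 with y² ≡ rhs.
  x = 0: rhs = 6, matching y values: none (0 points).
  x = 1: rhs = 3, matching y values: none (0 points).
  x = 2: rhs = 6, matching y values: none (0 points).
  x = 3: rhs = 0, matching y values: 0 (1 points).
  x = 4: rhs = 5, matching y values: none (0 points).
  x = 5: rhs = 6, matching y values: none (0 points).
  x = 6: rhs = 2, matching y values: 3, 4 (2 points).
Total affine count: 3.
Full point count |E(F_7)| = 3 + 1 = 4.
Hasse bound: |4 − (7+1)| = |-4| = 4 ≤ 2√7 ≈ 5.2915 ✓.


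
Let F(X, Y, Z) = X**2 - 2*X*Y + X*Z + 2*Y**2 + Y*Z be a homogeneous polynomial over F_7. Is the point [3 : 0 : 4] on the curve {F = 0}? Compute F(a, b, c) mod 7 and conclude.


F(3,0,4) ≡ 0 (mod 7); P is on the curve.

Evaluate F(3, 0, 4) term-by-term (mod 7).
  X**2 ↦ 1·9·1·1 = 9
  -2*X*Y ↦ -2·3·0·1 = 0
  X*Z ↦ 1·3·1·4 = 12
  2*Y**2 ↦ 2·1·0·1 = 0
  Y*Z ↦ 1·1·0·4 = 0
Sum: F(3, 0, 4) = (9) + (0) + (12) + (0) + (0) = 21.
Reducing mod 7: 21 ≡ 0 (mod 7).
Since F(a, b, c) ≡ 0 (mod 7), P lies on the curve.


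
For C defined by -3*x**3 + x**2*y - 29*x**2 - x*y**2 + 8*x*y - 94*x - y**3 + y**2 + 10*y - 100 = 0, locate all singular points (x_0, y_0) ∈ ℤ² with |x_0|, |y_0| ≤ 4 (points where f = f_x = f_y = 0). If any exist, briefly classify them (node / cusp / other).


Singular points: {(-3, 1)}; classification: node.

Compute partial derivatives:
  f_x = -9*x**2 + 2*x*y - 58*x - y**2 + 8*y - 94.
  f_y = x**2 - 2*x*y + 8*x - 3*y**2 + 2*y + 10.
Scan x_0 ∈ {−4, ..., 4}. For each x_0, f_y(x_0, y) is a polynomial in y; find its integer roots y ∈ {−4, ..., 4}, then test f_x and f at those candidates.
  x = -4: f_y(-4, y) = -3*y**2 + 10*y - 6; no integer root y with |y| ≤ 4.
  x = -3: f_y(-3, y) = -3*y**2 + 8*y - 5; vanishes at y ∈ {1}. (-3, 1): f_x = 0, f = 0 — SINGULAR.
  x = -2: f_y(-2, y) = -3*y**2 + 6*y - 2; no integer root y with |y| ≤ 4.
  x = -1: f_y(-1, y) = -3*y**2 + 4*y + 3; no integer root y with |y| ≤ 4.
  x = 0: f_y(0, y) = -3*y**2 + 2*y + 10; no integer root y with |y| ≤ 4.
  x = 1: f_y(1, y) = 19 - 3*y**2; no integer root y with |y| ≤ 4.
  x = 2: f_y(2, y) = -3*y**2 - 2*y + 30; no integer root y with |y| ≤ 4.
  x = 3: f_y(3, y) = -3*y**2 - 4*y + 43; no integer root y with |y| ≤ 4.
  x = 4: f_y(4, y) = -3*y**2 - 6*y + 58; no integer root y with |y| ≤ 4.
Only singular point on the grid: (-3, 1).
Classify: substitute x = -3 + u, y = 1 + v and expand: f = -3*u**3 + u**2*v - u**2 - u*v**2 - v**3 + v**2.
No constant or linear terms (consistent with a singular point). Quadratic part: -u**2 + v**2. Cubic part: -3*u**3 + u**2*v - u*v**2 - v**3.
The quadratic part v**2 - u**2 = (v − u)(v + u) splits into two distinct linear factors, so there are two distinct tangent lines y − 1 = ±(x − -3) — this is a node (ordinary double point).
Classification: node.


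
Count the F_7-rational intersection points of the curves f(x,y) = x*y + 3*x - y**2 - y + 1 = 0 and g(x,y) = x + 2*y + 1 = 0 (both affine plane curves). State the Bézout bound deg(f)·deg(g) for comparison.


Common zeros: ∅; count = 0; Bézout bound = 2.

deg(f) = 2, deg(g) = 1, so Bézout bound = 2.
Scan x ∈ F_7. For each x, list the y ∈ F_7 with f(x, y) ≡ 0 and those with g(x, y) ≡ 0 (mod 7); the common zeros in that column are the intersection.
  x = 0: f ≡ 0 at y ∈ ∅; g ≡ 0 at y ∈ {3}; common: ∅.
  x = 1: f ≡ 0 at y ∈ {2, 5}; g ≡ 0 at y ∈ {6}; common: ∅.
  x = 2: f ≡ 0 at y ∈ {0, 1}; g ≡ 0 at y ∈ {2}; common: ∅.
  x = 3: f ≡ 0 at y ∈ {3, 6}; g ≡ 0 at y ∈ {5}; common: ∅.
  x = 4: f ≡ 0 at y ∈ ∅; g ≡ 0 at y ∈ {1}; common: ∅.
  x = 5: f ≡ 0 at y ∈ ∅; g ≡ 0 at y ∈ {4}; common: ∅.
  x = 6: f ≡ 0 at y ∈ ∅; g ≡ 0 at y ∈ {0}; common: ∅.
Collecting: common zeros = ∅, so the count is 0.
Comparison with the Bézout bound: 0 ≤ 2 = deg(f)·deg(g), as expected for curves with no common component (the affine F_7-count falls short of the bound because intersections may lie at infinity, over extension fields, or carry multiplicity).


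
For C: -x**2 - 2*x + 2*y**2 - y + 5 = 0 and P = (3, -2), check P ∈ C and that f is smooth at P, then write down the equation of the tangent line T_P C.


Tangent line at P: -8*x - 9*y + 6 = 0.

Step 1: f(3, -2) = 0, so P lies on C.
Step 2: partial derivatives
  f_x(x, y) = -2*x - 2, f_y(x, y) = 4*y - 1.
  f_x(P) = -8, f_y(P) = -9 (gradient nonzero, so P is smooth).
Step 3: tangent line at P: -8·(x − 3) + -9·(y − -2) = 0.
Expanding: -8*x - 9*y + 6 = 0.


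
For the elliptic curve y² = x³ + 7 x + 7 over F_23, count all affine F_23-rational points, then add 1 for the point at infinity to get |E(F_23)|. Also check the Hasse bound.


Affine points = {(2, 11), (2, 12), (3, 3), (3, 20), (5, 11), (5, 12), (6, 9), (6, 14), (7, 10), (7, 13), (8, 0), (11, 9), (11, 14), (12, 5), (12, 18), (13, 8), (13, 15), (16, 11), (16, 12), (17, 5), (17, 18), (18, 10), (18, 13), (21, 10), (21, 13)}; affine count = 25; |E(F_23)| = 26.

Discriminant check: Δ ∝ 4a³ + 27b² = 4·7³ + 27·7² = 4·343 + 27·49 ≡ 4 (mod 23). Nonzero ⇒ E is nonsingular.
For each x ∈ F_23, compute rhs = x³ + 7·x + 7 mod 23, then count y ∈ F_23 with y² ≡ rhs.
  x = 0: rhs = 7, matching y values: none (0 points).
  x = 1: rhs = 15, matching y values: none (0 points).
  x = 2: rhs = 6, matching y values: 11, 12 (2 points).
  x = 3: rhs = 9, matching y values: 3, 20 (2 points).
  x = 4: rhs = 7, matching y values: none (0 points).
  x = 5: rhs = 6, matching y values: 11, 12 (2 points).
  x = 6: rhs = 12, matching y values: 9, 14 (2 points).
  x = 7: rhs = 8, matching y values: 10, 13 (2 points).
  x = 8: rhs = 0, matching y values: 0 (1 points).
  x = 9: rhs = 17, matching y values: none (0 points).
  x = 10: rhs = 19, matching y values: none (0 points).
  x = 11: rhs = 12, matching y values: 9, 14 (2 points).
  x = 12: rhs = 2, matching y values: 5, 18 (2 points).
  x = 13: rhs = 18, matching y values: 8, 15 (2 points).
  x = 14: rhs = 20, matching y values: none (0 points).
  x = 15: rhs = 14, matching y values: none (0 points).
  x = 16: rhs = 6, matching y values: 11, 12 (2 points).
  x = 17: rhs = 2, matching y values: 5, 18 (2 points).
  x = 18: rhs = 8, matching y values: 10, 13 (2 points).
  x = 19: rhs = 7, matching y values: none (0 points).
  x = 20: rhs = 5, matching y values: none (0 points).
  x = 21: rhs = 8, matching y values: 10, 13 (2 points).
  x = 22: rhs = 22, matching y values: none (0 points).
Total affine count: 25.
Full point count |E(F_23)| = 25 + 1 = 26.
Hasse bound: |26 − (23+1)| = |2| = 2 ≤ 2√23 ≈ 9.5917 ✓.


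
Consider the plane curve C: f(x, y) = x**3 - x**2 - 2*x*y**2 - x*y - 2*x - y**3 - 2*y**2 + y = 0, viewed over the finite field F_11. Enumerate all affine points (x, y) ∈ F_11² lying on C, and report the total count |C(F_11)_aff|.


Affine F_11-points: {(0, 0), (1, 8), (2, 0), (3, 7), (4, 7), (5, 7), (6, 3), (7, 5), (10, 0)}; count = 9.

For each of the 121 pairs (x, y) ∈ F_11², evaluate f(x, y) mod 11. Record the zeros.
  x = 0: [0↦0, 1↦9, 2↦8, 3↦2, 4↦7, 5↦6, 6↦4, 7↦6, 8↦6, 9↦9, 10↦9]  zeros at y ∈ {0}
  x = 1: [0↦9, 1↦4, 2↦7, 3↦1, 4↦2, 5↦4, 6↦1, 7↦9, 8↦0, 9↦1, 10↦6]  zeros at y ∈ {8}
  x = 2: [0↦0, 1↦3, 2↦10, 3↦4, 4↦1, 5↦6, 6↦2, 7↦5, 8↦9, 9↦8, 10↦7]  zeros at y ∈ {0}
  x = 3: [0↦1, 1↦1, 2↦1, 3↦6, 4↦10, 5↦7, 6↦2, 7↦0, 8↦6, 9↦3, 10↦7]  zeros at y ∈ {7}
  x = 4: [0↦7, 1↦4, 2↦8, 3↦2, 4↦2, 5↦2, 6↦7, 7↦0, 8↦8, 9↦3, 10↦1]  zeros at y ∈ {7}
  x = 5: [0↦2, 1↦7, 2↦4, 3↦9, 4↦5, 5↦8, 6↦1, 7↦0, 8↦10, 9↦3, 10↦6]  zeros at y ∈ {7}
  x = 6: [0↦3, 1↦5, 2↦6, 3↦0, 4↦3, 5↦9, 6↦1, 7↦6, 8↦7, 9↦9, 10↦6]  zeros at y ∈ {3}
  x = 7: [0↦5, 1↦4, 2↦9, 3↦3, 4↦2, 5↦0, 6↦2, 7↦2, 8↦5, 9↦5, 10↦7]  zeros at y ∈ {5}
  x = 8: [0↦3, 1↦10, 2↦8, 3↦2, 4↦8, 5↦9, 6↦10, 7↦5, 8↦10, 9↦8, 10↦4]  zeros at y ∈ ∅
  x = 9: [0↦3, 1↦7, 2↦9, 3↦3, 4↦5, 5↦9, 6↦9, 7↦10, 8↦6, 9↦2, 10↦3]  zeros at y ∈ ∅
  x = 10: [0↦0, 1↦1, 2↦7, 3↦1, 4↦10, 5↦6, 6↦5, 7↦1, 8↦10, 9↦4, 10↦10]  zeros at y ∈ {0}
Collecting zeros: affine points = {(0, 0), (1, 8), (2, 0), (3, 7), (4, 7), (5, 7), (6, 3), (7, 5), (10, 0)}.
Total count |C(F_11)_aff| = 9.


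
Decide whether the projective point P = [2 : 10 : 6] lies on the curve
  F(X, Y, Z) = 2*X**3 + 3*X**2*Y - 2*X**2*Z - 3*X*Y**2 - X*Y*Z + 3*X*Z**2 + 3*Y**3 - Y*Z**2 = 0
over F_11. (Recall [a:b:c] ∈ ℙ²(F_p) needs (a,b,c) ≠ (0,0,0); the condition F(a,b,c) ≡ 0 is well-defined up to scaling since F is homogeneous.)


F(2,10,6) ≡ 2 (mod 11); P is NOT on the curve.

Evaluate F(2, 10, 6) term-by-term (mod 11).
  2*X**3 ↦ 2·8·1·1 = 16
  3*X**2*Y ↦ 3·4·10·1 = 120
  -2*X**2*Z ↦ -2·4·1·6 = -48
  -3*X*Y**2 ↦ -3·2·100·1 = -600
  -X*Y*Z ↦ -1·2·10·6 = -120
  3*X*Z**2 ↦ 3·2·1·36 = 216
  3*Y**3 ↦ 3·1·1000·1 = 3000
  -Y*Z**2 ↦ -1·1·10·36 = -360
Sum: F(2, 10, 6) = (16) + (120) + (-48) + (-600) + (-120) + (216) + (3000) + (-360) = 2224.
Reducing mod 11: 2224 ≡ 2 (mod 11).
Since F(a, b, c) ≡ 2 ≠ 0 (mod 11), P does NOT lie on the curve.


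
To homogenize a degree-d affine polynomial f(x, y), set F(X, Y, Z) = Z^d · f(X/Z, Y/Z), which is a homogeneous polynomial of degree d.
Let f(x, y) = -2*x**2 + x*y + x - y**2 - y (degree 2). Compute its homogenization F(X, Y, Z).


F(X, Y, Z) = -2*X**2 + X*Y + X*Z - Y**2 - Y*Z

deg(f) = 2.
Substitute x = X/Z, y = Y/Z into f, then multiply by Z^2.
  monomial -2·x^2·y^0 ↦ -2·X^2·Y^0·Z^0.
  monomial 1·x^1·y^1 ↦ 1·X^1·Y^1·Z^0.
  monomial 1·x^1·y^0 ↦ 1·X^1·Y^0·Z^1.
  monomial -1·x^0·y^2 ↦ -1·X^0·Y^2·Z^0.
  monomial -1·x^0·y^1 ↦ -1·X^0·Y^1·Z^1.
Collecting: F(X, Y, Z) = -2*X**2 + X*Y + X*Z - Y**2 - Y*Z.


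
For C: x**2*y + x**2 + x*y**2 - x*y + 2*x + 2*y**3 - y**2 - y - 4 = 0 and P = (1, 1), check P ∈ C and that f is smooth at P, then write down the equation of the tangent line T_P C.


Tangent line at P: 6*x + 5*y - 11 = 0.

Step 1: f(1, 1) = 0, so P lies on C.
Step 2: partial derivatives
  f_x(x, y) = 2*x*y + 2*x + y**2 - y + 2, f_y(x, y) = x**2 + 2*x*y - x + 6*y**2 - 2*y - 1.
  f_x(P) = 6, f_y(P) = 5 (gradient nonzero, so P is smooth).
Step 3: tangent line at P: 6·(x − 1) + 5·(y − 1) = 0.
Expanding: 6*x + 5*y - 11 = 0.


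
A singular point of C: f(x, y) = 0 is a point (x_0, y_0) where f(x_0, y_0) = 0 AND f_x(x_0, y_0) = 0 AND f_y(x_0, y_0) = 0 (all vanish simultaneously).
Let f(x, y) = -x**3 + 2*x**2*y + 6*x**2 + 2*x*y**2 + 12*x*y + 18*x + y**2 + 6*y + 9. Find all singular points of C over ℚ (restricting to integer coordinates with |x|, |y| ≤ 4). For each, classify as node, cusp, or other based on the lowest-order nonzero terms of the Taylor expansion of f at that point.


Singular points: {(0, -3)}; classification: cusp.

Compute partial derivatives:
  f_x = -3*x**2 + 4*x*y + 12*x + 2*y**2 + 12*y + 18.
  f_y = 2*x**2 + 4*x*y + 12*x + 2*y + 6.
Scan x_0 ∈ {−4, ..., 4}. For each x_0, f_y(x_0, y) is a polynomial in y; find its integer roots y ∈ {−4, ..., 4}, then test f_x and f at those candidates.
  x = -4: f_y(-4, y) = -14*y - 10; no integer root y with |y| ≤ 4.
  x = -3: f_y(-3, y) = -10*y - 12; no integer root y with |y| ≤ 4.
  x = -2: f_y(-2, y) = -6*y - 10; no integer root y with |y| ≤ 4.
  x = -1: f_y(-1, y) = -2*y - 4; vanishes at y ∈ {-2}. (-1, -2): f_x = -5 ≠ 0.
  x = 0: f_y(0, y) = 2*y + 6; vanishes at y ∈ {-3}. (0, -3): f_x = 0, f = 0 — SINGULAR.
  x = 1: f_y(1, y) = 6*y + 20; no integer root y with |y| ≤ 4.
  x = 2: f_y(2, y) = 10*y + 38; no integer root y with |y| ≤ 4.
  x = 3: f_y(3, y) = 14*y + 60; no integer root y with |y| ≤ 4.
  x = 4: f_y(4, y) = 18*y + 86; no integer root y with |y| ≤ 4.
Only singular point on the grid: (0, -3).
Classify: substitute x = 0 + u, y = -3 + v and expand: f = -u**3 + 2*u**2*v + 2*u*v**2 + v**2.
No constant or linear terms (consistent with a singular point). Quadratic part: v**2. Cubic part: -u**3 + 2*u**2*v + 2*u*v**2.
The quadratic part v**2 is a perfect square, so there is a single (double) tangent line v = 0, i.e. y = -3. Restricting the cubic part to that line (v = 0) leaves -u**3 ≠ 0, so f is not divisible by v and the branch is v² ≈ u**3 to lowest order — this is a cusp.
Classification: cusp.


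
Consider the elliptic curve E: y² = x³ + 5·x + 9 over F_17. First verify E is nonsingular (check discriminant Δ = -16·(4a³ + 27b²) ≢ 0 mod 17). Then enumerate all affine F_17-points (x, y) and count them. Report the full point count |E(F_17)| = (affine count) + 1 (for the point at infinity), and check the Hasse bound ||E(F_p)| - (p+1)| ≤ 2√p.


Affine points = {(0, 3), (0, 14), (1, 7), (1, 10), (3, 0), (4, 5), (4, 12), (6, 0), (7, 8), (7, 9), (8, 0), (9, 1), (9, 16), (11, 1), (11, 16), (14, 1), (14, 16), (15, 5), (15, 12)}; affine count = 19; |E(F_17)| = 20.

Discriminant check: Δ ∝ 4a³ + 27b² = 4·5³ + 27·9² = 4·125 + 27·81 ≡ 1 (mod 17). Nonzero ⇒ E is nonsingular.
For each x ∈ F_17, compute rhs = x³ + 5·x + 9 mod 17, then count y ∈ F_17 with y² ≡ rhs.
  x = 0: rhs = 9, matching y values: 3, 14 (2 points).
  x = 1: rhs = 15, matching y values: 7, 10 (2 points).
  x = 2: rhs = 10, matching y values: none (0 points).
  x = 3: rhs = 0, matching y values: 0 (1 points).
  x = 4: rhs = 8, matching y values: 5, 12 (2 points).
  x = 5: rhs = 6, matching y values: none (0 points).
  x = 6: rhs = 0, matching y values: 0 (1 points).
  x = 7: rhs = 13, matching y values: 8, 9 (2 points).
  x = 8: rhs = 0, matching y values: 0 (1 points).
  x = 9: rhs = 1, matching y values: 1, 16 (2 points).
  x = 10: rhs = 5, matching y values: none (0 points).
  x = 11: rhs = 1, matching y values: 1, 16 (2 points).
  x = 12: rhs = 12, matching y values: none (0 points).
  x = 13: rhs = 10, matching y values: none (0 points).
  x = 14: rhs = 1, matching y values: 1, 16 (2 points).
  x = 15: rhs = 8, matching y values: 5, 12 (2 points).
  x = 16: rhs = 3, matching y values: none (0 points).
Total affine count: 19.
Full point count |E(F_17)| = 19 + 1 = 20.
Hasse bound: |20 − (17+1)| = |2| = 2 ≤ 2√17 ≈ 8.2462 ✓.


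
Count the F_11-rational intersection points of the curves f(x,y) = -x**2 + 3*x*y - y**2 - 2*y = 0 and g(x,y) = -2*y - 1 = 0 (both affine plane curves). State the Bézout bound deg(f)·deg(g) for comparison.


Common zeros: ∅; count = 0; Bézout bound = 2.

deg(f) = 2, deg(g) = 1, so Bézout bound = 2.
Scan x ∈ F_11. For each x, list the y ∈ F_11 with f(x, y) ≡ 0 and those with g(x, y) ≡ 0 (mod 11); the common zeros in that column are the intersection.
  x = 0: f ≡ 0 at y ∈ {0, 9}; g ≡ 0 at y ∈ {5}; common: ∅.
  x = 1: f ≡ 0 at y ∈ ∅; g ≡ 0 at y ∈ {5}; common: ∅.
  x = 2: f ≡ 0 at y ∈ {2}; g ≡ 0 at y ∈ {5}; common: ∅.
  x = 3: f ≡ 0 at y ∈ ∅; g ≡ 0 at y ∈ {5}; common: ∅.
  x = 4: f ≡ 0 at y ∈ {2, 8}; g ≡ 0 at y ∈ {5}; common: ∅.
  x = 5: f ≡ 0 at y ∈ {4, 9}; g ≡ 0 at y ∈ {5}; common: ∅.
  x = 6: f ≡ 0 at y ∈ ∅; g ≡ 0 at y ∈ {5}; common: ∅.
  x = 7: f ≡ 0 at y ∈ {4}; g ≡ 0 at y ∈ {5}; common: ∅.
  x = 8: f ≡ 0 at y ∈ ∅; g ≡ 0 at y ∈ {5}; common: ∅.
  x = 9: f ≡ 0 at y ∈ {6, 8}; g ≡ 0 at y ∈ {5}; common: ∅.
  x = 10: f ≡ 0 at y ∈ ∅; g ≡ 0 at y ∈ {5}; common: ∅.
Collecting: common zeros = ∅, so the count is 0.
Comparison with the Bézout bound: 0 ≤ 2 = deg(f)·deg(g), as expected for curves with no common component (the affine F_11-count falls short of the bound because intersections may lie at infinity, over extension fields, or carry multiplicity).


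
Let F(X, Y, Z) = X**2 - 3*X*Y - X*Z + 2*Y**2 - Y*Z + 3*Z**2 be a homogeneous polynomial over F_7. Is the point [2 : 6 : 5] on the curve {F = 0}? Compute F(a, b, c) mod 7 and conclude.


F(2,6,5) ≡ 5 (mod 7); P is NOT on the curve.

Evaluate F(2, 6, 5) term-by-term (mod 7).
  X**2 ↦ 1·4·1·1 = 4
  -3*X*Y ↦ -3·2·6·1 = -36
  -X*Z ↦ -1·2·1·5 = -10
  2*Y**2 ↦ 2·1·36·1 = 72
  -Y*Z ↦ -1·1·6·5 = -30
  3*Z**2 ↦ 3·1·1·25 = 75
Sum: F(2, 6, 5) = (4) + (-36) + (-10) + (72) + (-30) + (75) = 75.
Reducing mod 7: 75 ≡ 5 (mod 7).
Since F(a, b, c) ≡ 5 ≠ 0 (mod 7), P does NOT lie on the curve.


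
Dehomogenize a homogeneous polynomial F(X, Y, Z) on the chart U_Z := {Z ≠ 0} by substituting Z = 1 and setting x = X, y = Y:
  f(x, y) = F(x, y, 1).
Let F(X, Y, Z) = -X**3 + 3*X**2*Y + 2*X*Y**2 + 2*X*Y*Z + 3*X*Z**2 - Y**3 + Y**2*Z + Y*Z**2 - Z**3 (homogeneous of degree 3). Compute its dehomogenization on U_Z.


f(x, y) = -x**3 + 3*x**2*y + 2*x*y**2 + 2*x*y + 3*x - y**3 + y**2 + y - 1

On U_Z we set Z = 1. Each monomial c·X^i·Y^j·Z^k in F becomes c·x^i·y^j·1^k = c·x^i·y^j.
Substituting Z = 1: F(X, Y, 1) = -x**3 + 3*x**2*y + 2*x*y**2 + 2*x*y + 3*x - y**3 + y**2 + y - 1.
Note: deg(f) ≤ deg(F) = 3; strict inequality happens when F is divisible by Z (lost terms).


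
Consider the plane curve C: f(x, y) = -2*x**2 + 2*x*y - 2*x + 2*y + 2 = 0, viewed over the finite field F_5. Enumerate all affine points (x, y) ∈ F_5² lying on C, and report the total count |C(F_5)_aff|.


Affine F_5-points: {(0, 4), (1, 3), (2, 0), (3, 4)}; count = 4.

For each of the 25 pairs (x, y) ∈ F_5², evaluate f(x, y) mod 5. Record the zeros.
  x = 0: [0↦2, 1↦4, 2↦1, 3↦3, 4↦0]  zeros at y ∈ {4}
  x = 1: [0↦3, 1↦2, 2↦1, 3↦0, 4↦4]  zeros at y ∈ {3}
  x = 2: [0↦0, 1↦1, 2↦2, 3↦3, 4↦4]  zeros at y ∈ {0}
  x = 3: [0↦3, 1↦1, 2↦4, 3↦2, 4↦0]  zeros at y ∈ {4}
  x = 4: [0↦2, 1↦2, 2↦2, 3↦2, 4↦2]  zeros at y ∈ ∅
Collecting zeros: affine points = {(0, 4), (1, 3), (2, 0), (3, 4)}.
Total count |C(F_5)_aff| = 4.


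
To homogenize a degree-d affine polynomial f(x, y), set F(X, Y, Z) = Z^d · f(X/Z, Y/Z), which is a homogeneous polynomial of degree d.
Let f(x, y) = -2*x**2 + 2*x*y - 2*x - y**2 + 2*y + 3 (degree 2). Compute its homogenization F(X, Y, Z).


F(X, Y, Z) = -2*X**2 + 2*X*Y - 2*X*Z - Y**2 + 2*Y*Z + 3*Z**2

deg(f) = 2.
Substitute x = X/Z, y = Y/Z into f, then multiply by Z^2.
  monomial -2·x^2·y^0 ↦ -2·X^2·Y^0·Z^0.
  monomial 2·x^1·y^1 ↦ 2·X^1·Y^1·Z^0.
  monomial -2·x^1·y^0 ↦ -2·X^1·Y^0·Z^1.
  monomial -1·x^0·y^2 ↦ -1·X^0·Y^2·Z^0.
  monomial 2·x^0·y^1 ↦ 2·X^0·Y^1·Z^1.
  monomial 3·x^0·y^0 ↦ 3·X^0·Y^0·Z^2.
Collecting: F(X, Y, Z) = -2*X**2 + 2*X*Y - 2*X*Z - Y**2 + 2*Y*Z + 3*Z**2.
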